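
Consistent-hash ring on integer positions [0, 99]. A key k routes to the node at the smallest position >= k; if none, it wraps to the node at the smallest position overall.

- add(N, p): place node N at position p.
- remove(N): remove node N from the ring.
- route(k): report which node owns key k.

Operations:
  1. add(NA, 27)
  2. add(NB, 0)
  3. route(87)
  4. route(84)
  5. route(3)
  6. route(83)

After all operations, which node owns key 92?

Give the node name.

Op 1: add NA@27 -> ring=[27:NA]
Op 2: add NB@0 -> ring=[0:NB,27:NA]
Op 3: route key 87: none >= 87, wrap to smallest pos 0 -> NB
Op 4: route key 84: none >= 84, wrap to smallest pos 0 -> NB
Op 5: route key 3: smallest pos >= 3 is 27 -> NA
Op 6: route key 83: none >= 83, wrap to smallest pos 0 -> NB
Final route key 92: none >= 92, wrap to smallest pos 0 -> NB

Answer: NB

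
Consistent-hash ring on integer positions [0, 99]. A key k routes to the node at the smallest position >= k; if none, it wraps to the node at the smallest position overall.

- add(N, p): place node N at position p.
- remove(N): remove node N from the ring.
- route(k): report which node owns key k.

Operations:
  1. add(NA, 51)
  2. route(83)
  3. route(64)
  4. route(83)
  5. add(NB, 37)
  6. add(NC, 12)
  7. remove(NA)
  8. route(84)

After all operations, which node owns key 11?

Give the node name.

Answer: NC

Derivation:
Op 1: add NA@51 -> ring=[51:NA]
Op 2: route key 83: none >= 83, wrap to smallest pos 51 -> NA
Op 3: route key 64: none >= 64, wrap to smallest pos 51 -> NA
Op 4: route key 83: none >= 83, wrap to smallest pos 51 -> NA
Op 5: add NB@37 -> ring=[37:NB,51:NA]
Op 6: add NC@12 -> ring=[12:NC,37:NB,51:NA]
Op 7: remove NA -> ring=[12:NC,37:NB]
Op 8: route key 84: none >= 84, wrap to smallest pos 12 -> NC
Final route key 11: smallest pos >= 11 is 12 -> NC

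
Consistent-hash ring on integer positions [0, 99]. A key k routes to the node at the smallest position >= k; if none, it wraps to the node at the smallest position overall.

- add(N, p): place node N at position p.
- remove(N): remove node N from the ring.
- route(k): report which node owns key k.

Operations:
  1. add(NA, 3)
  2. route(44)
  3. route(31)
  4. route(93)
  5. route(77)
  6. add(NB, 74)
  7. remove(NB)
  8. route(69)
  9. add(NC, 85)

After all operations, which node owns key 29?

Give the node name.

Answer: NC

Derivation:
Op 1: add NA@3 -> ring=[3:NA]
Op 2: route key 44: none >= 44, wrap to smallest pos 3 -> NA
Op 3: route key 31: none >= 31, wrap to smallest pos 3 -> NA
Op 4: route key 93: none >= 93, wrap to smallest pos 3 -> NA
Op 5: route key 77: none >= 77, wrap to smallest pos 3 -> NA
Op 6: add NB@74 -> ring=[3:NA,74:NB]
Op 7: remove NB -> ring=[3:NA]
Op 8: route key 69: none >= 69, wrap to smallest pos 3 -> NA
Op 9: add NC@85 -> ring=[3:NA,85:NC]
Final route key 29: smallest pos >= 29 is 85 -> NC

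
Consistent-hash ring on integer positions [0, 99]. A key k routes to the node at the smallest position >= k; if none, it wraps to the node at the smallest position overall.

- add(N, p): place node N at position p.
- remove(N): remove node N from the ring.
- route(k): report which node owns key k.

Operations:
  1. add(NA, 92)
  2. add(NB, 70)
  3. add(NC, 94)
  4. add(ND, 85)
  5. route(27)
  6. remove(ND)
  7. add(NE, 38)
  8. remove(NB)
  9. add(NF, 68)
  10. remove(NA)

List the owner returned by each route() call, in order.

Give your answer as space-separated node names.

Answer: NB

Derivation:
Op 1: add NA@92 -> ring=[92:NA]
Op 2: add NB@70 -> ring=[70:NB,92:NA]
Op 3: add NC@94 -> ring=[70:NB,92:NA,94:NC]
Op 4: add ND@85 -> ring=[70:NB,85:ND,92:NA,94:NC]
Op 5: route key 27: smallest pos >= 27 is 70 -> NB
Op 6: remove ND -> ring=[70:NB,92:NA,94:NC]
Op 7: add NE@38 -> ring=[38:NE,70:NB,92:NA,94:NC]
Op 8: remove NB -> ring=[38:NE,92:NA,94:NC]
Op 9: add NF@68 -> ring=[38:NE,68:NF,92:NA,94:NC]
Op 10: remove NA -> ring=[38:NE,68:NF,94:NC]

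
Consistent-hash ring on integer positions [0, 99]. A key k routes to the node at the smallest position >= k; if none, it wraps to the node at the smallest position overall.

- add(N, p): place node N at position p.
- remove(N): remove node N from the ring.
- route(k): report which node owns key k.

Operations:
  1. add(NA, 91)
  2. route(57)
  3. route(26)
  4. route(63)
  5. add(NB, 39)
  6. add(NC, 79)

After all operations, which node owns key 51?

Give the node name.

Answer: NC

Derivation:
Op 1: add NA@91 -> ring=[91:NA]
Op 2: route key 57: smallest pos >= 57 is 91 -> NA
Op 3: route key 26: smallest pos >= 26 is 91 -> NA
Op 4: route key 63: smallest pos >= 63 is 91 -> NA
Op 5: add NB@39 -> ring=[39:NB,91:NA]
Op 6: add NC@79 -> ring=[39:NB,79:NC,91:NA]
Final route key 51: smallest pos >= 51 is 79 -> NC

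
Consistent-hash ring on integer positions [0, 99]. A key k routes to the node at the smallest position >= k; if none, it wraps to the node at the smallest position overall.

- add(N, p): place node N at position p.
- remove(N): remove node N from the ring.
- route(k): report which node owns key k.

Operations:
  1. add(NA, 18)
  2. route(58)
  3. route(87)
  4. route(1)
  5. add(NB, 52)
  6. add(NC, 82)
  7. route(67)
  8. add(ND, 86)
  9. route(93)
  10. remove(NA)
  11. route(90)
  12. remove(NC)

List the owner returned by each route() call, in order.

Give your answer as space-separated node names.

Answer: NA NA NA NC NA NB

Derivation:
Op 1: add NA@18 -> ring=[18:NA]
Op 2: route key 58: none >= 58, wrap to smallest pos 18 -> NA
Op 3: route key 87: none >= 87, wrap to smallest pos 18 -> NA
Op 4: route key 1: smallest pos >= 1 is 18 -> NA
Op 5: add NB@52 -> ring=[18:NA,52:NB]
Op 6: add NC@82 -> ring=[18:NA,52:NB,82:NC]
Op 7: route key 67: smallest pos >= 67 is 82 -> NC
Op 8: add ND@86 -> ring=[18:NA,52:NB,82:NC,86:ND]
Op 9: route key 93: none >= 93, wrap to smallest pos 18 -> NA
Op 10: remove NA -> ring=[52:NB,82:NC,86:ND]
Op 11: route key 90: none >= 90, wrap to smallest pos 52 -> NB
Op 12: remove NC -> ring=[52:NB,86:ND]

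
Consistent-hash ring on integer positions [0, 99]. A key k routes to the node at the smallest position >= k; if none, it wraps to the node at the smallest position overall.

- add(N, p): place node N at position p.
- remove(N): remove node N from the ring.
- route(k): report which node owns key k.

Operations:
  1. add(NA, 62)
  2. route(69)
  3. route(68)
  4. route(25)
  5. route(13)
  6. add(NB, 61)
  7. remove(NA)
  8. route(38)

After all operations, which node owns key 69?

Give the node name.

Answer: NB

Derivation:
Op 1: add NA@62 -> ring=[62:NA]
Op 2: route key 69: none >= 69, wrap to smallest pos 62 -> NA
Op 3: route key 68: none >= 68, wrap to smallest pos 62 -> NA
Op 4: route key 25: smallest pos >= 25 is 62 -> NA
Op 5: route key 13: smallest pos >= 13 is 62 -> NA
Op 6: add NB@61 -> ring=[61:NB,62:NA]
Op 7: remove NA -> ring=[61:NB]
Op 8: route key 38: smallest pos >= 38 is 61 -> NB
Final route key 69: none >= 69, wrap to smallest pos 61 -> NB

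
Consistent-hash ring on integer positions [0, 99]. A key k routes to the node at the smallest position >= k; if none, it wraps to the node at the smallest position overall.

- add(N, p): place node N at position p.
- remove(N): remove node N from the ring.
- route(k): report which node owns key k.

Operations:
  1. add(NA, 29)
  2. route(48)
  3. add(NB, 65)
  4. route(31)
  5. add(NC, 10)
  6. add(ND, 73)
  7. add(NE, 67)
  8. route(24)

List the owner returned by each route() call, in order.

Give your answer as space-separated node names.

Answer: NA NB NA

Derivation:
Op 1: add NA@29 -> ring=[29:NA]
Op 2: route key 48: none >= 48, wrap to smallest pos 29 -> NA
Op 3: add NB@65 -> ring=[29:NA,65:NB]
Op 4: route key 31: smallest pos >= 31 is 65 -> NB
Op 5: add NC@10 -> ring=[10:NC,29:NA,65:NB]
Op 6: add ND@73 -> ring=[10:NC,29:NA,65:NB,73:ND]
Op 7: add NE@67 -> ring=[10:NC,29:NA,65:NB,67:NE,73:ND]
Op 8: route key 24: smallest pos >= 24 is 29 -> NA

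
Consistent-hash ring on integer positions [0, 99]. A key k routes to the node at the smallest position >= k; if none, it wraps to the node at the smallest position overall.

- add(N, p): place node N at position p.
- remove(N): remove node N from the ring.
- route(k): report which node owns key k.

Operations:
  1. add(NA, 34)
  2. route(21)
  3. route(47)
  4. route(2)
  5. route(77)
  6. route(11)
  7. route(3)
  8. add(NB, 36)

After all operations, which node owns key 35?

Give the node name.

Op 1: add NA@34 -> ring=[34:NA]
Op 2: route key 21: smallest pos >= 21 is 34 -> NA
Op 3: route key 47: none >= 47, wrap to smallest pos 34 -> NA
Op 4: route key 2: smallest pos >= 2 is 34 -> NA
Op 5: route key 77: none >= 77, wrap to smallest pos 34 -> NA
Op 6: route key 11: smallest pos >= 11 is 34 -> NA
Op 7: route key 3: smallest pos >= 3 is 34 -> NA
Op 8: add NB@36 -> ring=[34:NA,36:NB]
Final route key 35: smallest pos >= 35 is 36 -> NB

Answer: NB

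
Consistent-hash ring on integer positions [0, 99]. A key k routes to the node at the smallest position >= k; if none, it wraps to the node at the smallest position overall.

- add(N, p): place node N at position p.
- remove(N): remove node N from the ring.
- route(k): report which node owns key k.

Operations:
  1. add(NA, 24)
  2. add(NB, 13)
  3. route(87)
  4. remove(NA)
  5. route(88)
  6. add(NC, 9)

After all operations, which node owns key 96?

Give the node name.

Op 1: add NA@24 -> ring=[24:NA]
Op 2: add NB@13 -> ring=[13:NB,24:NA]
Op 3: route key 87: none >= 87, wrap to smallest pos 13 -> NB
Op 4: remove NA -> ring=[13:NB]
Op 5: route key 88: none >= 88, wrap to smallest pos 13 -> NB
Op 6: add NC@9 -> ring=[9:NC,13:NB]
Final route key 96: none >= 96, wrap to smallest pos 9 -> NC

Answer: NC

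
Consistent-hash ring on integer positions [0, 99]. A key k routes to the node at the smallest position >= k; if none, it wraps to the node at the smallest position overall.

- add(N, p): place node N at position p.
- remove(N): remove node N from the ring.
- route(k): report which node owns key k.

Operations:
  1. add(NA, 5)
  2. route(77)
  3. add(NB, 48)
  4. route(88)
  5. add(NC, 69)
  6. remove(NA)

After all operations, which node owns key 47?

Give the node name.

Answer: NB

Derivation:
Op 1: add NA@5 -> ring=[5:NA]
Op 2: route key 77: none >= 77, wrap to smallest pos 5 -> NA
Op 3: add NB@48 -> ring=[5:NA,48:NB]
Op 4: route key 88: none >= 88, wrap to smallest pos 5 -> NA
Op 5: add NC@69 -> ring=[5:NA,48:NB,69:NC]
Op 6: remove NA -> ring=[48:NB,69:NC]
Final route key 47: smallest pos >= 47 is 48 -> NB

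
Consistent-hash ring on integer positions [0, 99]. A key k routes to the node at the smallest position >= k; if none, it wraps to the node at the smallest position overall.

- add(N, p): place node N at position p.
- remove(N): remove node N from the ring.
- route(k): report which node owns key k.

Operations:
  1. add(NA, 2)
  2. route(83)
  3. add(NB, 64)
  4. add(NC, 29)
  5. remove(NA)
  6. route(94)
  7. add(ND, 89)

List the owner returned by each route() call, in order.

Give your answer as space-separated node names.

Answer: NA NC

Derivation:
Op 1: add NA@2 -> ring=[2:NA]
Op 2: route key 83: none >= 83, wrap to smallest pos 2 -> NA
Op 3: add NB@64 -> ring=[2:NA,64:NB]
Op 4: add NC@29 -> ring=[2:NA,29:NC,64:NB]
Op 5: remove NA -> ring=[29:NC,64:NB]
Op 6: route key 94: none >= 94, wrap to smallest pos 29 -> NC
Op 7: add ND@89 -> ring=[29:NC,64:NB,89:ND]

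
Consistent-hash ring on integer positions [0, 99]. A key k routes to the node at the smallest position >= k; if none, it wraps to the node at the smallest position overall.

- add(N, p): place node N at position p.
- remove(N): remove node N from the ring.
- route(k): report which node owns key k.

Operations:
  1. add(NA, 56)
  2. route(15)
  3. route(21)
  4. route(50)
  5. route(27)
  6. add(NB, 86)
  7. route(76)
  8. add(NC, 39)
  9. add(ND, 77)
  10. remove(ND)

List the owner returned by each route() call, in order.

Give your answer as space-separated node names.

Op 1: add NA@56 -> ring=[56:NA]
Op 2: route key 15: smallest pos >= 15 is 56 -> NA
Op 3: route key 21: smallest pos >= 21 is 56 -> NA
Op 4: route key 50: smallest pos >= 50 is 56 -> NA
Op 5: route key 27: smallest pos >= 27 is 56 -> NA
Op 6: add NB@86 -> ring=[56:NA,86:NB]
Op 7: route key 76: smallest pos >= 76 is 86 -> NB
Op 8: add NC@39 -> ring=[39:NC,56:NA,86:NB]
Op 9: add ND@77 -> ring=[39:NC,56:NA,77:ND,86:NB]
Op 10: remove ND -> ring=[39:NC,56:NA,86:NB]

Answer: NA NA NA NA NB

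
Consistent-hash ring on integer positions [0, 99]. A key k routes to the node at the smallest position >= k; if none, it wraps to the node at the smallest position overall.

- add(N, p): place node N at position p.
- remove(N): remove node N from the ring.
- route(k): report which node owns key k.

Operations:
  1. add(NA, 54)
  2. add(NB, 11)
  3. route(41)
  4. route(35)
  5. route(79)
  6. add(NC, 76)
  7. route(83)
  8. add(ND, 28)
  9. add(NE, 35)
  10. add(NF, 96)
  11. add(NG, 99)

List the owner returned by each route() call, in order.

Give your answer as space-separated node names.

Op 1: add NA@54 -> ring=[54:NA]
Op 2: add NB@11 -> ring=[11:NB,54:NA]
Op 3: route key 41: smallest pos >= 41 is 54 -> NA
Op 4: route key 35: smallest pos >= 35 is 54 -> NA
Op 5: route key 79: none >= 79, wrap to smallest pos 11 -> NB
Op 6: add NC@76 -> ring=[11:NB,54:NA,76:NC]
Op 7: route key 83: none >= 83, wrap to smallest pos 11 -> NB
Op 8: add ND@28 -> ring=[11:NB,28:ND,54:NA,76:NC]
Op 9: add NE@35 -> ring=[11:NB,28:ND,35:NE,54:NA,76:NC]
Op 10: add NF@96 -> ring=[11:NB,28:ND,35:NE,54:NA,76:NC,96:NF]
Op 11: add NG@99 -> ring=[11:NB,28:ND,35:NE,54:NA,76:NC,96:NF,99:NG]

Answer: NA NA NB NB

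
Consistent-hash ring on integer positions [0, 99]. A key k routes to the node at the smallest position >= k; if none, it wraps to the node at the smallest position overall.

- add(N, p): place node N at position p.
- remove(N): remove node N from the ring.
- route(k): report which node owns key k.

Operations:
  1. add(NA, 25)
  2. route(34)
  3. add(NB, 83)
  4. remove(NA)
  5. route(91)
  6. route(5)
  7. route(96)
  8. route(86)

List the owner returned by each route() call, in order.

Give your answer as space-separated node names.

Op 1: add NA@25 -> ring=[25:NA]
Op 2: route key 34: none >= 34, wrap to smallest pos 25 -> NA
Op 3: add NB@83 -> ring=[25:NA,83:NB]
Op 4: remove NA -> ring=[83:NB]
Op 5: route key 91: none >= 91, wrap to smallest pos 83 -> NB
Op 6: route key 5: smallest pos >= 5 is 83 -> NB
Op 7: route key 96: none >= 96, wrap to smallest pos 83 -> NB
Op 8: route key 86: none >= 86, wrap to smallest pos 83 -> NB

Answer: NA NB NB NB NB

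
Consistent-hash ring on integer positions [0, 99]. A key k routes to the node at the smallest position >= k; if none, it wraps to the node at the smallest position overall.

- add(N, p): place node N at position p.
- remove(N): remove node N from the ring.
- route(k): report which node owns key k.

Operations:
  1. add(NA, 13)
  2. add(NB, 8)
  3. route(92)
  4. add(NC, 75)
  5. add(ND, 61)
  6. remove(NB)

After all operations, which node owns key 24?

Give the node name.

Answer: ND

Derivation:
Op 1: add NA@13 -> ring=[13:NA]
Op 2: add NB@8 -> ring=[8:NB,13:NA]
Op 3: route key 92: none >= 92, wrap to smallest pos 8 -> NB
Op 4: add NC@75 -> ring=[8:NB,13:NA,75:NC]
Op 5: add ND@61 -> ring=[8:NB,13:NA,61:ND,75:NC]
Op 6: remove NB -> ring=[13:NA,61:ND,75:NC]
Final route key 24: smallest pos >= 24 is 61 -> ND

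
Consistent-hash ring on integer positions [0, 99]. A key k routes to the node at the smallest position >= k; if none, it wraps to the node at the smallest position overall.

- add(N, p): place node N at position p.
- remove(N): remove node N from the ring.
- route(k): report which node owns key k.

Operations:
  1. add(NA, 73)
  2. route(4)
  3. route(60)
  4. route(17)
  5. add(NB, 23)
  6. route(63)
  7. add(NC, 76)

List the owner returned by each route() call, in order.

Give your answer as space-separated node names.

Op 1: add NA@73 -> ring=[73:NA]
Op 2: route key 4: smallest pos >= 4 is 73 -> NA
Op 3: route key 60: smallest pos >= 60 is 73 -> NA
Op 4: route key 17: smallest pos >= 17 is 73 -> NA
Op 5: add NB@23 -> ring=[23:NB,73:NA]
Op 6: route key 63: smallest pos >= 63 is 73 -> NA
Op 7: add NC@76 -> ring=[23:NB,73:NA,76:NC]

Answer: NA NA NA NA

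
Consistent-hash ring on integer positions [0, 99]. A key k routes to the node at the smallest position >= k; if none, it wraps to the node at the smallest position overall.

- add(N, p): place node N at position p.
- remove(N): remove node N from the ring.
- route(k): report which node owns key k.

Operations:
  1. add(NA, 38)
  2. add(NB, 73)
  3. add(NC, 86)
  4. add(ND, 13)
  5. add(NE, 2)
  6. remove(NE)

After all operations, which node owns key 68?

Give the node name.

Op 1: add NA@38 -> ring=[38:NA]
Op 2: add NB@73 -> ring=[38:NA,73:NB]
Op 3: add NC@86 -> ring=[38:NA,73:NB,86:NC]
Op 4: add ND@13 -> ring=[13:ND,38:NA,73:NB,86:NC]
Op 5: add NE@2 -> ring=[2:NE,13:ND,38:NA,73:NB,86:NC]
Op 6: remove NE -> ring=[13:ND,38:NA,73:NB,86:NC]
Final route key 68: smallest pos >= 68 is 73 -> NB

Answer: NB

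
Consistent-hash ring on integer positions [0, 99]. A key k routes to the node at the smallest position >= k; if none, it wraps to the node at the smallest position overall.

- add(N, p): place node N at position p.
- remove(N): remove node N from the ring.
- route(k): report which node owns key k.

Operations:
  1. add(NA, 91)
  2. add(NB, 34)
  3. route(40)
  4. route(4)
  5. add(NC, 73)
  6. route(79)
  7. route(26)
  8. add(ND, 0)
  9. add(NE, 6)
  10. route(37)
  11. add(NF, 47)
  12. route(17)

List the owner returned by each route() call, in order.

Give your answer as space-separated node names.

Op 1: add NA@91 -> ring=[91:NA]
Op 2: add NB@34 -> ring=[34:NB,91:NA]
Op 3: route key 40: smallest pos >= 40 is 91 -> NA
Op 4: route key 4: smallest pos >= 4 is 34 -> NB
Op 5: add NC@73 -> ring=[34:NB,73:NC,91:NA]
Op 6: route key 79: smallest pos >= 79 is 91 -> NA
Op 7: route key 26: smallest pos >= 26 is 34 -> NB
Op 8: add ND@0 -> ring=[0:ND,34:NB,73:NC,91:NA]
Op 9: add NE@6 -> ring=[0:ND,6:NE,34:NB,73:NC,91:NA]
Op 10: route key 37: smallest pos >= 37 is 73 -> NC
Op 11: add NF@47 -> ring=[0:ND,6:NE,34:NB,47:NF,73:NC,91:NA]
Op 12: route key 17: smallest pos >= 17 is 34 -> NB

Answer: NA NB NA NB NC NB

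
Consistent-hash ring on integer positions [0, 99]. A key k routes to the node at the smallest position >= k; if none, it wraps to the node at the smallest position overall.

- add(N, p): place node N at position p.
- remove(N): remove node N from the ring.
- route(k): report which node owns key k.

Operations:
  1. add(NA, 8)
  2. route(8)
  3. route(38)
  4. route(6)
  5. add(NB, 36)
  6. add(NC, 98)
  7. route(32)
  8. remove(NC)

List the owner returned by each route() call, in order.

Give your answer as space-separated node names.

Op 1: add NA@8 -> ring=[8:NA]
Op 2: route key 8: smallest pos >= 8 is 8 -> NA
Op 3: route key 38: none >= 38, wrap to smallest pos 8 -> NA
Op 4: route key 6: smallest pos >= 6 is 8 -> NA
Op 5: add NB@36 -> ring=[8:NA,36:NB]
Op 6: add NC@98 -> ring=[8:NA,36:NB,98:NC]
Op 7: route key 32: smallest pos >= 32 is 36 -> NB
Op 8: remove NC -> ring=[8:NA,36:NB]

Answer: NA NA NA NB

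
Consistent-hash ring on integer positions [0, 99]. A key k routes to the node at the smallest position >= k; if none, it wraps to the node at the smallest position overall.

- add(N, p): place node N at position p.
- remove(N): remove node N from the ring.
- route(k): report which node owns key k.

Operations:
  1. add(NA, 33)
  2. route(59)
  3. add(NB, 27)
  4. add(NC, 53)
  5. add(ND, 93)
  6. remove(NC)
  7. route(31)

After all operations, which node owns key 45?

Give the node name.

Answer: ND

Derivation:
Op 1: add NA@33 -> ring=[33:NA]
Op 2: route key 59: none >= 59, wrap to smallest pos 33 -> NA
Op 3: add NB@27 -> ring=[27:NB,33:NA]
Op 4: add NC@53 -> ring=[27:NB,33:NA,53:NC]
Op 5: add ND@93 -> ring=[27:NB,33:NA,53:NC,93:ND]
Op 6: remove NC -> ring=[27:NB,33:NA,93:ND]
Op 7: route key 31: smallest pos >= 31 is 33 -> NA
Final route key 45: smallest pos >= 45 is 93 -> ND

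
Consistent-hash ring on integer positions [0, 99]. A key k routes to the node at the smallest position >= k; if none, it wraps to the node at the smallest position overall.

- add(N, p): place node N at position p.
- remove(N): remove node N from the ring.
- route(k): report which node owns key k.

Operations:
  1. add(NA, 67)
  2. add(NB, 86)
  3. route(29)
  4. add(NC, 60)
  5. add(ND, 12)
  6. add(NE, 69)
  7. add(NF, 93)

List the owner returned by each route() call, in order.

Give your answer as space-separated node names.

Op 1: add NA@67 -> ring=[67:NA]
Op 2: add NB@86 -> ring=[67:NA,86:NB]
Op 3: route key 29: smallest pos >= 29 is 67 -> NA
Op 4: add NC@60 -> ring=[60:NC,67:NA,86:NB]
Op 5: add ND@12 -> ring=[12:ND,60:NC,67:NA,86:NB]
Op 6: add NE@69 -> ring=[12:ND,60:NC,67:NA,69:NE,86:NB]
Op 7: add NF@93 -> ring=[12:ND,60:NC,67:NA,69:NE,86:NB,93:NF]

Answer: NA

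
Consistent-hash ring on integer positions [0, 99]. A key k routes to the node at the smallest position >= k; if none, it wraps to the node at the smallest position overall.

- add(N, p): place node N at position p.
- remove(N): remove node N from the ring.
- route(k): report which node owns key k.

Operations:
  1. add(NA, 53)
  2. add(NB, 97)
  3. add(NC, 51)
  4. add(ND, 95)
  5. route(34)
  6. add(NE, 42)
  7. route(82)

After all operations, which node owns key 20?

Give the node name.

Op 1: add NA@53 -> ring=[53:NA]
Op 2: add NB@97 -> ring=[53:NA,97:NB]
Op 3: add NC@51 -> ring=[51:NC,53:NA,97:NB]
Op 4: add ND@95 -> ring=[51:NC,53:NA,95:ND,97:NB]
Op 5: route key 34: smallest pos >= 34 is 51 -> NC
Op 6: add NE@42 -> ring=[42:NE,51:NC,53:NA,95:ND,97:NB]
Op 7: route key 82: smallest pos >= 82 is 95 -> ND
Final route key 20: smallest pos >= 20 is 42 -> NE

Answer: NE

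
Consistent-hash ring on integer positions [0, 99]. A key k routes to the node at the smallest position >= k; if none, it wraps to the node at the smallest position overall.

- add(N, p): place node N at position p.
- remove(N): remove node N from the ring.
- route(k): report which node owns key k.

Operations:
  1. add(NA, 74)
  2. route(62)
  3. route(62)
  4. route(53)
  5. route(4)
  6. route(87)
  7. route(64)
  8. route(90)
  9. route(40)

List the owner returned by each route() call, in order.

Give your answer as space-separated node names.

Answer: NA NA NA NA NA NA NA NA

Derivation:
Op 1: add NA@74 -> ring=[74:NA]
Op 2: route key 62: smallest pos >= 62 is 74 -> NA
Op 3: route key 62: smallest pos >= 62 is 74 -> NA
Op 4: route key 53: smallest pos >= 53 is 74 -> NA
Op 5: route key 4: smallest pos >= 4 is 74 -> NA
Op 6: route key 87: none >= 87, wrap to smallest pos 74 -> NA
Op 7: route key 64: smallest pos >= 64 is 74 -> NA
Op 8: route key 90: none >= 90, wrap to smallest pos 74 -> NA
Op 9: route key 40: smallest pos >= 40 is 74 -> NA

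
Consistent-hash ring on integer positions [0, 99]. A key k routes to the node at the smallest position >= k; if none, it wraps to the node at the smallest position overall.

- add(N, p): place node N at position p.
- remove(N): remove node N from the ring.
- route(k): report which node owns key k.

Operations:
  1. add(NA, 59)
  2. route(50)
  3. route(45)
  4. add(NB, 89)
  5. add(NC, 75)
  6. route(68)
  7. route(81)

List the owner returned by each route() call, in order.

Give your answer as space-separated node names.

Answer: NA NA NC NB

Derivation:
Op 1: add NA@59 -> ring=[59:NA]
Op 2: route key 50: smallest pos >= 50 is 59 -> NA
Op 3: route key 45: smallest pos >= 45 is 59 -> NA
Op 4: add NB@89 -> ring=[59:NA,89:NB]
Op 5: add NC@75 -> ring=[59:NA,75:NC,89:NB]
Op 6: route key 68: smallest pos >= 68 is 75 -> NC
Op 7: route key 81: smallest pos >= 81 is 89 -> NB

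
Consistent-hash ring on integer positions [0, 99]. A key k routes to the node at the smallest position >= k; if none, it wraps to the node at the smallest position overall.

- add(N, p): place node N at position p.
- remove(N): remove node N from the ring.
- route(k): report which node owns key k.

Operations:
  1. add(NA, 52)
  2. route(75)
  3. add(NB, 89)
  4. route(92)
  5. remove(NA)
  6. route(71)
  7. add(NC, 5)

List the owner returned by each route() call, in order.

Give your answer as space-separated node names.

Answer: NA NA NB

Derivation:
Op 1: add NA@52 -> ring=[52:NA]
Op 2: route key 75: none >= 75, wrap to smallest pos 52 -> NA
Op 3: add NB@89 -> ring=[52:NA,89:NB]
Op 4: route key 92: none >= 92, wrap to smallest pos 52 -> NA
Op 5: remove NA -> ring=[89:NB]
Op 6: route key 71: smallest pos >= 71 is 89 -> NB
Op 7: add NC@5 -> ring=[5:NC,89:NB]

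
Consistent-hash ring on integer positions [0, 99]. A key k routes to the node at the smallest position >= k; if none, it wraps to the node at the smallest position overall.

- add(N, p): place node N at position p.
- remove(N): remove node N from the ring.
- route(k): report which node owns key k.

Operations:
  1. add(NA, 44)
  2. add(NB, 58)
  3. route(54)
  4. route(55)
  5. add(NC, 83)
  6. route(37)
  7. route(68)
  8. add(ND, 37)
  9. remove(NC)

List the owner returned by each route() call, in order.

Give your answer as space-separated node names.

Answer: NB NB NA NC

Derivation:
Op 1: add NA@44 -> ring=[44:NA]
Op 2: add NB@58 -> ring=[44:NA,58:NB]
Op 3: route key 54: smallest pos >= 54 is 58 -> NB
Op 4: route key 55: smallest pos >= 55 is 58 -> NB
Op 5: add NC@83 -> ring=[44:NA,58:NB,83:NC]
Op 6: route key 37: smallest pos >= 37 is 44 -> NA
Op 7: route key 68: smallest pos >= 68 is 83 -> NC
Op 8: add ND@37 -> ring=[37:ND,44:NA,58:NB,83:NC]
Op 9: remove NC -> ring=[37:ND,44:NA,58:NB]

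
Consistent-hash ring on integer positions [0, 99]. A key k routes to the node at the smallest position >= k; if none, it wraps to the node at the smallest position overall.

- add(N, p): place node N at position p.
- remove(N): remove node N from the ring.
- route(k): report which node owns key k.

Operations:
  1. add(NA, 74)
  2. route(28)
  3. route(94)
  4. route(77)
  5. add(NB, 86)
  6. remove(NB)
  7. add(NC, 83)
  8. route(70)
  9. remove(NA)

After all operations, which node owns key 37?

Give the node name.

Op 1: add NA@74 -> ring=[74:NA]
Op 2: route key 28: smallest pos >= 28 is 74 -> NA
Op 3: route key 94: none >= 94, wrap to smallest pos 74 -> NA
Op 4: route key 77: none >= 77, wrap to smallest pos 74 -> NA
Op 5: add NB@86 -> ring=[74:NA,86:NB]
Op 6: remove NB -> ring=[74:NA]
Op 7: add NC@83 -> ring=[74:NA,83:NC]
Op 8: route key 70: smallest pos >= 70 is 74 -> NA
Op 9: remove NA -> ring=[83:NC]
Final route key 37: smallest pos >= 37 is 83 -> NC

Answer: NC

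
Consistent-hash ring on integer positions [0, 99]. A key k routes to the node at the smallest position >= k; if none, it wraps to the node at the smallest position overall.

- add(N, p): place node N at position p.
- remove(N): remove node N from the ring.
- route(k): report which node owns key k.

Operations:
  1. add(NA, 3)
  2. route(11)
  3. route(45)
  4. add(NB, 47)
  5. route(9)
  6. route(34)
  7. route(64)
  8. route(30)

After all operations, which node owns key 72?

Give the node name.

Answer: NA

Derivation:
Op 1: add NA@3 -> ring=[3:NA]
Op 2: route key 11: none >= 11, wrap to smallest pos 3 -> NA
Op 3: route key 45: none >= 45, wrap to smallest pos 3 -> NA
Op 4: add NB@47 -> ring=[3:NA,47:NB]
Op 5: route key 9: smallest pos >= 9 is 47 -> NB
Op 6: route key 34: smallest pos >= 34 is 47 -> NB
Op 7: route key 64: none >= 64, wrap to smallest pos 3 -> NA
Op 8: route key 30: smallest pos >= 30 is 47 -> NB
Final route key 72: none >= 72, wrap to smallest pos 3 -> NA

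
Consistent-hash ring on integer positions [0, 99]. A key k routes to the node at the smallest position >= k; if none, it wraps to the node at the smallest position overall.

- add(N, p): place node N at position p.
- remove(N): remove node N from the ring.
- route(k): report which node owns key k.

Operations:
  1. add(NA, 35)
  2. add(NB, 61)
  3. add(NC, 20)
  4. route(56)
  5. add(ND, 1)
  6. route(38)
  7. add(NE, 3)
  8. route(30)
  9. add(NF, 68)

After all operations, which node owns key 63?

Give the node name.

Answer: NF

Derivation:
Op 1: add NA@35 -> ring=[35:NA]
Op 2: add NB@61 -> ring=[35:NA,61:NB]
Op 3: add NC@20 -> ring=[20:NC,35:NA,61:NB]
Op 4: route key 56: smallest pos >= 56 is 61 -> NB
Op 5: add ND@1 -> ring=[1:ND,20:NC,35:NA,61:NB]
Op 6: route key 38: smallest pos >= 38 is 61 -> NB
Op 7: add NE@3 -> ring=[1:ND,3:NE,20:NC,35:NA,61:NB]
Op 8: route key 30: smallest pos >= 30 is 35 -> NA
Op 9: add NF@68 -> ring=[1:ND,3:NE,20:NC,35:NA,61:NB,68:NF]
Final route key 63: smallest pos >= 63 is 68 -> NF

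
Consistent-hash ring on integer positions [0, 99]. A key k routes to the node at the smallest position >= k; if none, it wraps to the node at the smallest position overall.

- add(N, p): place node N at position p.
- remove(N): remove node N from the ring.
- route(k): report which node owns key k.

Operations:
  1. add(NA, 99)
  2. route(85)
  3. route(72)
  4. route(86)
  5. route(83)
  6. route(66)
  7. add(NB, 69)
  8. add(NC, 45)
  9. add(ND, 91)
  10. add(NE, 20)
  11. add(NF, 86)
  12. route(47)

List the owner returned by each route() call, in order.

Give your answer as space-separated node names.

Op 1: add NA@99 -> ring=[99:NA]
Op 2: route key 85: smallest pos >= 85 is 99 -> NA
Op 3: route key 72: smallest pos >= 72 is 99 -> NA
Op 4: route key 86: smallest pos >= 86 is 99 -> NA
Op 5: route key 83: smallest pos >= 83 is 99 -> NA
Op 6: route key 66: smallest pos >= 66 is 99 -> NA
Op 7: add NB@69 -> ring=[69:NB,99:NA]
Op 8: add NC@45 -> ring=[45:NC,69:NB,99:NA]
Op 9: add ND@91 -> ring=[45:NC,69:NB,91:ND,99:NA]
Op 10: add NE@20 -> ring=[20:NE,45:NC,69:NB,91:ND,99:NA]
Op 11: add NF@86 -> ring=[20:NE,45:NC,69:NB,86:NF,91:ND,99:NA]
Op 12: route key 47: smallest pos >= 47 is 69 -> NB

Answer: NA NA NA NA NA NB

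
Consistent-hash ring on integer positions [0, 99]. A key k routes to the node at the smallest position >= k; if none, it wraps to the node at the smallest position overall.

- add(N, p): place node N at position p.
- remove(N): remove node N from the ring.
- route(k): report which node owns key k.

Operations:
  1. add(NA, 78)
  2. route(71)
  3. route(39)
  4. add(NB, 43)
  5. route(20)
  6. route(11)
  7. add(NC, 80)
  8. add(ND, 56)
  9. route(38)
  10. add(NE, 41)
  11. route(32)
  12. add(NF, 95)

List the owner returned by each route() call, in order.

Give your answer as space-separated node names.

Op 1: add NA@78 -> ring=[78:NA]
Op 2: route key 71: smallest pos >= 71 is 78 -> NA
Op 3: route key 39: smallest pos >= 39 is 78 -> NA
Op 4: add NB@43 -> ring=[43:NB,78:NA]
Op 5: route key 20: smallest pos >= 20 is 43 -> NB
Op 6: route key 11: smallest pos >= 11 is 43 -> NB
Op 7: add NC@80 -> ring=[43:NB,78:NA,80:NC]
Op 8: add ND@56 -> ring=[43:NB,56:ND,78:NA,80:NC]
Op 9: route key 38: smallest pos >= 38 is 43 -> NB
Op 10: add NE@41 -> ring=[41:NE,43:NB,56:ND,78:NA,80:NC]
Op 11: route key 32: smallest pos >= 32 is 41 -> NE
Op 12: add NF@95 -> ring=[41:NE,43:NB,56:ND,78:NA,80:NC,95:NF]

Answer: NA NA NB NB NB NE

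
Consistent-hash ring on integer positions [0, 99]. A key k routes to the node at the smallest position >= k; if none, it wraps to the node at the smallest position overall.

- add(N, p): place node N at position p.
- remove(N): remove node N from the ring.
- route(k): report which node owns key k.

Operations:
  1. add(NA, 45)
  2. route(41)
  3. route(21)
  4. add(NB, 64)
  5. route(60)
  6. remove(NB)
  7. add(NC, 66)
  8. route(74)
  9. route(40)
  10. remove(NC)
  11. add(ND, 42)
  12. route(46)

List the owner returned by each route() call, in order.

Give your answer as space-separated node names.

Answer: NA NA NB NA NA ND

Derivation:
Op 1: add NA@45 -> ring=[45:NA]
Op 2: route key 41: smallest pos >= 41 is 45 -> NA
Op 3: route key 21: smallest pos >= 21 is 45 -> NA
Op 4: add NB@64 -> ring=[45:NA,64:NB]
Op 5: route key 60: smallest pos >= 60 is 64 -> NB
Op 6: remove NB -> ring=[45:NA]
Op 7: add NC@66 -> ring=[45:NA,66:NC]
Op 8: route key 74: none >= 74, wrap to smallest pos 45 -> NA
Op 9: route key 40: smallest pos >= 40 is 45 -> NA
Op 10: remove NC -> ring=[45:NA]
Op 11: add ND@42 -> ring=[42:ND,45:NA]
Op 12: route key 46: none >= 46, wrap to smallest pos 42 -> ND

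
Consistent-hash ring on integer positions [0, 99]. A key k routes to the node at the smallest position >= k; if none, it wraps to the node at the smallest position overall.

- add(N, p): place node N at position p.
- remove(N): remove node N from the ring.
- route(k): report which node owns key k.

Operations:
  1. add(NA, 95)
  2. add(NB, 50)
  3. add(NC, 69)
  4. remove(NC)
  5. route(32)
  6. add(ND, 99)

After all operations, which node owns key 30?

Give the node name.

Op 1: add NA@95 -> ring=[95:NA]
Op 2: add NB@50 -> ring=[50:NB,95:NA]
Op 3: add NC@69 -> ring=[50:NB,69:NC,95:NA]
Op 4: remove NC -> ring=[50:NB,95:NA]
Op 5: route key 32: smallest pos >= 32 is 50 -> NB
Op 6: add ND@99 -> ring=[50:NB,95:NA,99:ND]
Final route key 30: smallest pos >= 30 is 50 -> NB

Answer: NB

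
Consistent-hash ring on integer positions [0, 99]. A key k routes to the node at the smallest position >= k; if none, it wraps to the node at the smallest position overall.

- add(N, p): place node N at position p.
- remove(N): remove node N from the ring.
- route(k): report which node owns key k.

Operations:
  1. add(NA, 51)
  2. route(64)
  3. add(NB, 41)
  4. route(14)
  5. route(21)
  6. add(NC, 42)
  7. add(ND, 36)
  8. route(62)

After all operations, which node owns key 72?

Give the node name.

Answer: ND

Derivation:
Op 1: add NA@51 -> ring=[51:NA]
Op 2: route key 64: none >= 64, wrap to smallest pos 51 -> NA
Op 3: add NB@41 -> ring=[41:NB,51:NA]
Op 4: route key 14: smallest pos >= 14 is 41 -> NB
Op 5: route key 21: smallest pos >= 21 is 41 -> NB
Op 6: add NC@42 -> ring=[41:NB,42:NC,51:NA]
Op 7: add ND@36 -> ring=[36:ND,41:NB,42:NC,51:NA]
Op 8: route key 62: none >= 62, wrap to smallest pos 36 -> ND
Final route key 72: none >= 72, wrap to smallest pos 36 -> ND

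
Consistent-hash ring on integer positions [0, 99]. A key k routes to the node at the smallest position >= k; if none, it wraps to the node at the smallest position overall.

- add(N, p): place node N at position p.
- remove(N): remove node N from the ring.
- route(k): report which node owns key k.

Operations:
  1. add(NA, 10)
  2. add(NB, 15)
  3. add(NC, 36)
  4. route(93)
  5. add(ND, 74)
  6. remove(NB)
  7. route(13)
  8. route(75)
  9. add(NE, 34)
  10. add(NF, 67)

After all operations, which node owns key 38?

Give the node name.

Op 1: add NA@10 -> ring=[10:NA]
Op 2: add NB@15 -> ring=[10:NA,15:NB]
Op 3: add NC@36 -> ring=[10:NA,15:NB,36:NC]
Op 4: route key 93: none >= 93, wrap to smallest pos 10 -> NA
Op 5: add ND@74 -> ring=[10:NA,15:NB,36:NC,74:ND]
Op 6: remove NB -> ring=[10:NA,36:NC,74:ND]
Op 7: route key 13: smallest pos >= 13 is 36 -> NC
Op 8: route key 75: none >= 75, wrap to smallest pos 10 -> NA
Op 9: add NE@34 -> ring=[10:NA,34:NE,36:NC,74:ND]
Op 10: add NF@67 -> ring=[10:NA,34:NE,36:NC,67:NF,74:ND]
Final route key 38: smallest pos >= 38 is 67 -> NF

Answer: NF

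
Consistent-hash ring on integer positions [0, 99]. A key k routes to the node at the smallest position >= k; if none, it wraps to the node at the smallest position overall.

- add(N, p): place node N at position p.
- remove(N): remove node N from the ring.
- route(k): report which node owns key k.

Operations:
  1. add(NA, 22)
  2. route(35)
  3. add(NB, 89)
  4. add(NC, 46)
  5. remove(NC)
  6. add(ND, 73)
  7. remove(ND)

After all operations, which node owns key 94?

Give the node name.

Answer: NA

Derivation:
Op 1: add NA@22 -> ring=[22:NA]
Op 2: route key 35: none >= 35, wrap to smallest pos 22 -> NA
Op 3: add NB@89 -> ring=[22:NA,89:NB]
Op 4: add NC@46 -> ring=[22:NA,46:NC,89:NB]
Op 5: remove NC -> ring=[22:NA,89:NB]
Op 6: add ND@73 -> ring=[22:NA,73:ND,89:NB]
Op 7: remove ND -> ring=[22:NA,89:NB]
Final route key 94: none >= 94, wrap to smallest pos 22 -> NA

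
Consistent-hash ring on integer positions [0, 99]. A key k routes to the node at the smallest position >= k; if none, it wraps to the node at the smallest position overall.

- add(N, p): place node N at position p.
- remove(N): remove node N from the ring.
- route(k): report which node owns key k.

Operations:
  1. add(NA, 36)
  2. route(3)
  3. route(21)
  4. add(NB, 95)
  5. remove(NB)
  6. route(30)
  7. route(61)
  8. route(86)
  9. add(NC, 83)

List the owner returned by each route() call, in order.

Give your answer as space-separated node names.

Op 1: add NA@36 -> ring=[36:NA]
Op 2: route key 3: smallest pos >= 3 is 36 -> NA
Op 3: route key 21: smallest pos >= 21 is 36 -> NA
Op 4: add NB@95 -> ring=[36:NA,95:NB]
Op 5: remove NB -> ring=[36:NA]
Op 6: route key 30: smallest pos >= 30 is 36 -> NA
Op 7: route key 61: none >= 61, wrap to smallest pos 36 -> NA
Op 8: route key 86: none >= 86, wrap to smallest pos 36 -> NA
Op 9: add NC@83 -> ring=[36:NA,83:NC]

Answer: NA NA NA NA NA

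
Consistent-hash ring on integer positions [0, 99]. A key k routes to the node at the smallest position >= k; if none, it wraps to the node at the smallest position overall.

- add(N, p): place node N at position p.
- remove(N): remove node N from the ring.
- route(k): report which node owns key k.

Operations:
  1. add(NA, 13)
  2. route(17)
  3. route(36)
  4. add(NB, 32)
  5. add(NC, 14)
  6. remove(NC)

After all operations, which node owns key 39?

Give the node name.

Answer: NA

Derivation:
Op 1: add NA@13 -> ring=[13:NA]
Op 2: route key 17: none >= 17, wrap to smallest pos 13 -> NA
Op 3: route key 36: none >= 36, wrap to smallest pos 13 -> NA
Op 4: add NB@32 -> ring=[13:NA,32:NB]
Op 5: add NC@14 -> ring=[13:NA,14:NC,32:NB]
Op 6: remove NC -> ring=[13:NA,32:NB]
Final route key 39: none >= 39, wrap to smallest pos 13 -> NA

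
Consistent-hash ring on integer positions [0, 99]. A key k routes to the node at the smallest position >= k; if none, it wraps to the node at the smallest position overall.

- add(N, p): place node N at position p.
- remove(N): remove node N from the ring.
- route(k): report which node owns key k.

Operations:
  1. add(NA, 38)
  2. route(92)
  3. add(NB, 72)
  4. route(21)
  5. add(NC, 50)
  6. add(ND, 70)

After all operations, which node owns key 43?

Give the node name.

Answer: NC

Derivation:
Op 1: add NA@38 -> ring=[38:NA]
Op 2: route key 92: none >= 92, wrap to smallest pos 38 -> NA
Op 3: add NB@72 -> ring=[38:NA,72:NB]
Op 4: route key 21: smallest pos >= 21 is 38 -> NA
Op 5: add NC@50 -> ring=[38:NA,50:NC,72:NB]
Op 6: add ND@70 -> ring=[38:NA,50:NC,70:ND,72:NB]
Final route key 43: smallest pos >= 43 is 50 -> NC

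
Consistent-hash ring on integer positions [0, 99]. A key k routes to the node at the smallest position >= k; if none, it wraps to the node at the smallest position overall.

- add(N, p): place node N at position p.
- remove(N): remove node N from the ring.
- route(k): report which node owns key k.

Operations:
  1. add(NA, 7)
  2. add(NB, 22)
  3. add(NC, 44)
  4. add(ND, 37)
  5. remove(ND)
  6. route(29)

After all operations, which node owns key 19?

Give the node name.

Answer: NB

Derivation:
Op 1: add NA@7 -> ring=[7:NA]
Op 2: add NB@22 -> ring=[7:NA,22:NB]
Op 3: add NC@44 -> ring=[7:NA,22:NB,44:NC]
Op 4: add ND@37 -> ring=[7:NA,22:NB,37:ND,44:NC]
Op 5: remove ND -> ring=[7:NA,22:NB,44:NC]
Op 6: route key 29: smallest pos >= 29 is 44 -> NC
Final route key 19: smallest pos >= 19 is 22 -> NB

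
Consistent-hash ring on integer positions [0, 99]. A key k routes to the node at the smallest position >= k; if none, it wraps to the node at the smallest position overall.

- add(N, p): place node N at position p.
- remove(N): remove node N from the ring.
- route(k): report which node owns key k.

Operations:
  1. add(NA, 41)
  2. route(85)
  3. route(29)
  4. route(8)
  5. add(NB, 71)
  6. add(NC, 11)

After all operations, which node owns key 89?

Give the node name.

Answer: NC

Derivation:
Op 1: add NA@41 -> ring=[41:NA]
Op 2: route key 85: none >= 85, wrap to smallest pos 41 -> NA
Op 3: route key 29: smallest pos >= 29 is 41 -> NA
Op 4: route key 8: smallest pos >= 8 is 41 -> NA
Op 5: add NB@71 -> ring=[41:NA,71:NB]
Op 6: add NC@11 -> ring=[11:NC,41:NA,71:NB]
Final route key 89: none >= 89, wrap to smallest pos 11 -> NC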